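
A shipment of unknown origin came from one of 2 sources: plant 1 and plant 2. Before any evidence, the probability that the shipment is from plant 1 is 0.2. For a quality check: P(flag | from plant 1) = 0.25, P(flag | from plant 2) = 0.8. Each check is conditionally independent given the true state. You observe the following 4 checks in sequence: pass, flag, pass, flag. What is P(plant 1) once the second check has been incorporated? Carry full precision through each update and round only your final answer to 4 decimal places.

0.2266

After 'pass': P(plant 1) = 0.75·0.2000 / (0.75·0.2000 + 0.2·0.8000) ≈ 0.4839
After 'flag': P(plant 1) = 0.25·0.4839 / (0.25·0.4839 + 0.8·0.5161) ≈ 0.2266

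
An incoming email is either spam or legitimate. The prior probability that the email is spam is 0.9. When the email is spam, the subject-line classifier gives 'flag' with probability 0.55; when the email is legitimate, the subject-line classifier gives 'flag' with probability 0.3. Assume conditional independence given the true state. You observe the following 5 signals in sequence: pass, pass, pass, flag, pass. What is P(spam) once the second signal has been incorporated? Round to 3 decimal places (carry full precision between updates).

Each posterior becomes the prior for the next update.
After 'pass': P(spam) = 0.45·0.9000 / (0.45·0.9000 + 0.7·0.1000) ≈ 0.8526
After 'pass': P(spam) = 0.45·0.8526 / (0.45·0.8526 + 0.7·0.1474) ≈ 0.7881

0.788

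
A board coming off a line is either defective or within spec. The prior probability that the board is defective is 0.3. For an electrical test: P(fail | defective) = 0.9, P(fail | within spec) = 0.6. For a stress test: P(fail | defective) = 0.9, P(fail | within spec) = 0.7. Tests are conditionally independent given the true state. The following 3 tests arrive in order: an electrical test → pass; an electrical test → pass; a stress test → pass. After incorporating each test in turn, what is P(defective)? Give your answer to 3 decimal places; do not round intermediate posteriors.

After an electrical test='pass': P(defective) = 0.1·0.3000 / (0.1·0.3000 + 0.4·0.7000) ≈ 0.0968
After an electrical test='pass': P(defective) = 0.1·0.0968 / (0.1·0.0968 + 0.4·0.9032) ≈ 0.0261
After a stress test='pass': P(defective) = 0.1·0.0261 / (0.1·0.0261 + 0.3·0.9739) ≈ 0.0088

0.009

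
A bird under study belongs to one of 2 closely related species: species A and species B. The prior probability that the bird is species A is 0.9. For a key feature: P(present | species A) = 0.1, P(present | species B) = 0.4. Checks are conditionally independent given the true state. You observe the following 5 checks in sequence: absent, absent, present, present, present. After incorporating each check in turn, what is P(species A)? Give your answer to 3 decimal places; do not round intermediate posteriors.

After 'absent': P(species A) = 0.9·0.9000 / (0.9·0.9000 + 0.6·0.1000) ≈ 0.9310
After 'absent': P(species A) = 0.9·0.9310 / (0.9·0.9310 + 0.6·0.0690) ≈ 0.9529
After 'present': P(species A) = 0.1·0.9529 / (0.1·0.9529 + 0.4·0.0471) ≈ 0.8351
After 'present': P(species A) = 0.1·0.8351 / (0.1·0.8351 + 0.4·0.1649) ≈ 0.5586
After 'present': P(species A) = 0.1·0.5586 / (0.1·0.5586 + 0.4·0.4414) ≈ 0.2404

0.240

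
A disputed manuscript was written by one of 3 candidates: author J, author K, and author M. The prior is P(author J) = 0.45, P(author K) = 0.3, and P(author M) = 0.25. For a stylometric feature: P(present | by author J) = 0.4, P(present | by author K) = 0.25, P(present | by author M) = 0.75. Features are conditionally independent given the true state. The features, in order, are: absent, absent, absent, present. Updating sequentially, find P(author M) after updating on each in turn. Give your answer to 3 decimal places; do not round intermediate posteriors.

After 'absent': normaliser = 0.6·0.4500 + 0.75·0.3000 + 0.25·0.2500; P(author J) ≈ 0.4843, P(author K) ≈ 0.4036, P(author M) ≈ 0.1121
After 'absent': normaliser = 0.6·0.4843 + 0.75·0.4036 + 0.25·0.1121; P(author J) ≈ 0.4677, P(author K) ≈ 0.4872, P(author M) ≈ 0.0451
After 'absent': normaliser = 0.6·0.4677 + 0.75·0.4872 + 0.25·0.0451; P(author J) ≈ 0.4269, P(author K) ≈ 0.5559, P(author M) ≈ 0.0172
After 'present': normaliser = 0.4·0.4269 + 0.25·0.5559 + 0.75·0.0172; P(author J) ≈ 0.5293, P(author K) ≈ 0.4308, P(author M) ≈ 0.0399

0.040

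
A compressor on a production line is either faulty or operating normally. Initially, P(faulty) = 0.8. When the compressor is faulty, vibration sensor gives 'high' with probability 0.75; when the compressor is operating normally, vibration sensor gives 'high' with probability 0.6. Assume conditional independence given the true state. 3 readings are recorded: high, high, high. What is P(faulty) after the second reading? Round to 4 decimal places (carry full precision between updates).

Each posterior becomes the prior for the next update.
After 'high': P(faulty) = 0.75·0.8000 / (0.75·0.8000 + 0.6·0.2000) ≈ 0.8333
After 'high': P(faulty) = 0.75·0.8333 / (0.75·0.8333 + 0.6·0.1667) ≈ 0.8621

0.8621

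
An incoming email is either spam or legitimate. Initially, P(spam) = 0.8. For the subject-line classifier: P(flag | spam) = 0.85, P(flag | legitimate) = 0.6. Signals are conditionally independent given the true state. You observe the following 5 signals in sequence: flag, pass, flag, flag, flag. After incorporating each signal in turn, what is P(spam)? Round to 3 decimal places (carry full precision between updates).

Apply Bayes' rule sequentially, carrying P(spam) forward.
After 'flag': P(spam) = 0.85·0.8000 / (0.85·0.8000 + 0.6·0.2000) ≈ 0.8500
After 'pass': P(spam) = 0.15·0.8500 / (0.15·0.8500 + 0.4·0.1500) ≈ 0.6800
After 'flag': P(spam) = 0.85·0.6800 / (0.85·0.6800 + 0.6·0.3200) ≈ 0.7506
After 'flag': P(spam) = 0.85·0.7506 / (0.85·0.7506 + 0.6·0.2494) ≈ 0.8101
After 'flag': P(spam) = 0.85·0.8101 / (0.85·0.8101 + 0.6·0.1899) ≈ 0.8580

0.858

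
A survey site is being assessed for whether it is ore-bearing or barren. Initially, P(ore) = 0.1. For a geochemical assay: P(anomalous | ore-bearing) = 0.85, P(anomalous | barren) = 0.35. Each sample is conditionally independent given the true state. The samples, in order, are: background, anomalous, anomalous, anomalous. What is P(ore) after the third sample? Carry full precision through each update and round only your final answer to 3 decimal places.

0.131

Apply Bayes' rule sequentially, carrying P(ore) forward.
After 'background': P(ore) = 0.15·0.1000 / (0.15·0.1000 + 0.65·0.9000) ≈ 0.0250
After 'anomalous': P(ore) = 0.85·0.0250 / (0.85·0.0250 + 0.35·0.9750) ≈ 0.0586
After 'anomalous': P(ore) = 0.85·0.0586 / (0.85·0.0586 + 0.35·0.9414) ≈ 0.1314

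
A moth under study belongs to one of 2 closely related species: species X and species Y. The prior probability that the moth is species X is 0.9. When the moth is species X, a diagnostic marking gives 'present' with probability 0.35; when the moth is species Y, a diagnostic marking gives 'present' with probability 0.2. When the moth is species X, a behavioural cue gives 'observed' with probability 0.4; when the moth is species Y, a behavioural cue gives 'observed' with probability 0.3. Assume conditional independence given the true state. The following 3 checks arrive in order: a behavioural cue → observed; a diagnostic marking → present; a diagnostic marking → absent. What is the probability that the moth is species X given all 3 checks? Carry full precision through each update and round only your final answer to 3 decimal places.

Each posterior becomes the prior for the next update.
After a behavioural cue='observed': P(species X) = 0.4·0.9000 / (0.4·0.9000 + 0.3·0.1000) ≈ 0.9231
After a diagnostic marking='present': P(species X) = 0.35·0.9231 / (0.35·0.9231 + 0.2·0.0769) ≈ 0.9545
After a diagnostic marking='absent': P(species X) = 0.65·0.9545 / (0.65·0.9545 + 0.8·0.0455) ≈ 0.9446

0.945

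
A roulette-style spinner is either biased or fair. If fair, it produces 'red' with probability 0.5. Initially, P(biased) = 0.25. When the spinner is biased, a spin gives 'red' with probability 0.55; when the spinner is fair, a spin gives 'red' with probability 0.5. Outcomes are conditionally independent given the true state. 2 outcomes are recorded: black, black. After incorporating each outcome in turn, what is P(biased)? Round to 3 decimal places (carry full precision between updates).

0.213

After 'black': P(biased) = 0.45·0.2500 / (0.45·0.2500 + 0.5·0.7500) ≈ 0.2308
After 'black': P(biased) = 0.45·0.2308 / (0.45·0.2308 + 0.5·0.7692) ≈ 0.2126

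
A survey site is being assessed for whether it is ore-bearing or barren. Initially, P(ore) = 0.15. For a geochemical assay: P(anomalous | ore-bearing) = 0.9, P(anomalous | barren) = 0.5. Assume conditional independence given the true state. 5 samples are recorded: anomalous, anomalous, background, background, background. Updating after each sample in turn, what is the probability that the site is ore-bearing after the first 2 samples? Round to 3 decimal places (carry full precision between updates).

Apply Bayes' rule sequentially, carrying P(ore) forward.
After 'anomalous': P(ore) = 0.9·0.1500 / (0.9·0.1500 + 0.5·0.8500) ≈ 0.2411
After 'anomalous': P(ore) = 0.9·0.2411 / (0.9·0.2411 + 0.5·0.7589) ≈ 0.3638

0.364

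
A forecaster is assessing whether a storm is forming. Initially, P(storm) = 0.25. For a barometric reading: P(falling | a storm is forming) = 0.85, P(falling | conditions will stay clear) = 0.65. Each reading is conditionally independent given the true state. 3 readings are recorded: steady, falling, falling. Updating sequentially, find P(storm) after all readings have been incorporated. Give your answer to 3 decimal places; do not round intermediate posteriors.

0.196

After 'steady': P(storm) = 0.15·0.2500 / (0.15·0.2500 + 0.35·0.7500) ≈ 0.1250
After 'falling': P(storm) = 0.85·0.1250 / (0.85·0.1250 + 0.65·0.8750) ≈ 0.1574
After 'falling': P(storm) = 0.85·0.1574 / (0.85·0.1574 + 0.65·0.8426) ≈ 0.1963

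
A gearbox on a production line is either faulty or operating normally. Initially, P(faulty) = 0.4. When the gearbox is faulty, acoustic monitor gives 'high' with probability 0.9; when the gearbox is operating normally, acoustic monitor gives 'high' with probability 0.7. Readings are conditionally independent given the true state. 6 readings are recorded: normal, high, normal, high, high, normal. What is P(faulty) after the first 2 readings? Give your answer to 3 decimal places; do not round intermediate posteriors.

After 'normal': P(faulty) = 0.1·0.4000 / (0.1·0.4000 + 0.3·0.6000) ≈ 0.1818
After 'high': P(faulty) = 0.9·0.1818 / (0.9·0.1818 + 0.7·0.8182) ≈ 0.2222

0.222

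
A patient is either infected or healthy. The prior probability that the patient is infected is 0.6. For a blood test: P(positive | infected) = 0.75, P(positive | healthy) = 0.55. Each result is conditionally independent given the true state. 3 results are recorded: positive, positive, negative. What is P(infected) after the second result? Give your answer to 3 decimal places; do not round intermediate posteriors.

After 'positive': P(infected) = 0.75·0.6000 / (0.75·0.6000 + 0.55·0.4000) ≈ 0.6716
After 'positive': P(infected) = 0.75·0.6716 / (0.75·0.6716 + 0.55·0.3284) ≈ 0.7361

0.736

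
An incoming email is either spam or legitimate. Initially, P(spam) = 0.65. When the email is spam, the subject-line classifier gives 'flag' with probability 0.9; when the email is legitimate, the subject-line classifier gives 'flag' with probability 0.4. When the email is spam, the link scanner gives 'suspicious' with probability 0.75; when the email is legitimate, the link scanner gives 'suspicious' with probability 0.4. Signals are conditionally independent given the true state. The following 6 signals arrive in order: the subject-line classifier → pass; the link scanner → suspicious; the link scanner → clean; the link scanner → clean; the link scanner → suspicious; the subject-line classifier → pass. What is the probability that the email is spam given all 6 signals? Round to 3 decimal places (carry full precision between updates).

After the subject-line classifier='pass': P(spam) = 0.1·0.6500 / (0.1·0.6500 + 0.6·0.3500) ≈ 0.2364
After the link scanner='suspicious': P(spam) = 0.75·0.2364 / (0.75·0.2364 + 0.4·0.7636) ≈ 0.3672
After the link scanner='clean': P(spam) = 0.25·0.3672 / (0.25·0.3672 + 0.6·0.6328) ≈ 0.1947
After the link scanner='clean': P(spam) = 0.25·0.1947 / (0.25·0.1947 + 0.6·0.8053) ≈ 0.0915
After the link scanner='suspicious': P(spam) = 0.75·0.0915 / (0.75·0.0915 + 0.4·0.9085) ≈ 0.1589
After the subject-line classifier='pass': P(spam) = 0.1·0.1589 / (0.1·0.1589 + 0.6·0.8411) ≈ 0.0305

0.031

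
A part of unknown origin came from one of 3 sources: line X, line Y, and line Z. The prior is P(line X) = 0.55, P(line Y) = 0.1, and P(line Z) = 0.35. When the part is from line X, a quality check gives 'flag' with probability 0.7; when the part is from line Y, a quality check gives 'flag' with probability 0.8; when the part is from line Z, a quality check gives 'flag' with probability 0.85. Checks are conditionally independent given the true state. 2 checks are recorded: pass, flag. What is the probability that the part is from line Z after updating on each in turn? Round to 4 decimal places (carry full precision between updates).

0.2534

After 'pass': normaliser = 0.3·0.5500 + 0.2·0.1000 + 0.15·0.3500; P(line X) ≈ 0.6947, P(line Y) ≈ 0.0842, P(line Z) ≈ 0.2211
After 'flag': normaliser = 0.7·0.6947 + 0.8·0.0842 + 0.85·0.2211; P(line X) ≈ 0.6558, P(line Y) ≈ 0.0908, P(line Z) ≈ 0.2534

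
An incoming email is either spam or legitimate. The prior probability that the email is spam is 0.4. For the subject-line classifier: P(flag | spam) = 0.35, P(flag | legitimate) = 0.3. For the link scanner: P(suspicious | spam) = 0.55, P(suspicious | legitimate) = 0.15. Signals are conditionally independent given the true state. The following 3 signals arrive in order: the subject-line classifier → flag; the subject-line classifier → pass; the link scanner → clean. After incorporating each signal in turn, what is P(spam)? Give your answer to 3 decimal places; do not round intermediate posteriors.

0.277

After the subject-line classifier='flag': P(spam) = 0.35·0.4000 / (0.35·0.4000 + 0.3·0.6000) ≈ 0.4375
After the subject-line classifier='pass': P(spam) = 0.65·0.4375 / (0.65·0.4375 + 0.7·0.5625) ≈ 0.4194
After the link scanner='clean': P(spam) = 0.45·0.4194 / (0.45·0.4194 + 0.85·0.5806) ≈ 0.2766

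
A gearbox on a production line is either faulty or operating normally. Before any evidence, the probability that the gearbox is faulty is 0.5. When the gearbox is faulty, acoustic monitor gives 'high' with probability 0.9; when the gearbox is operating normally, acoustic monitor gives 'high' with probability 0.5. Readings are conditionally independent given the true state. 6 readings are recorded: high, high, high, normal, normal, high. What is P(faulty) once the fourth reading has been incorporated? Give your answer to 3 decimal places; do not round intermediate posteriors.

Each posterior becomes the prior for the next update.
After 'high': P(faulty) = 0.9·0.5000 / (0.9·0.5000 + 0.5·0.5000) ≈ 0.6429
After 'high': P(faulty) = 0.9·0.6429 / (0.9·0.6429 + 0.5·0.3571) ≈ 0.7642
After 'high': P(faulty) = 0.9·0.7642 / (0.9·0.7642 + 0.5·0.2358) ≈ 0.8536
After 'normal': P(faulty) = 0.1·0.8536 / (0.1·0.8536 + 0.5·0.1464) ≈ 0.5384

0.538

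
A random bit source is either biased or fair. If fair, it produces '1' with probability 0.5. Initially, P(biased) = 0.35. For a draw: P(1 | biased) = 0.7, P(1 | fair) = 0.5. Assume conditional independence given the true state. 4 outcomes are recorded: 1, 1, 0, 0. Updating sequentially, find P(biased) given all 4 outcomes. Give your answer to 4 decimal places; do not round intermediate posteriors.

After '1': P(biased) = 0.7·0.3500 / (0.7·0.3500 + 0.5·0.6500) ≈ 0.4298
After '1': P(biased) = 0.7·0.4298 / (0.7·0.4298 + 0.5·0.5702) ≈ 0.5135
After '0': P(biased) = 0.3·0.5135 / (0.3·0.5135 + 0.5·0.4865) ≈ 0.3877
After '0': P(biased) = 0.3·0.3877 / (0.3·0.3877 + 0.5·0.6123) ≈ 0.2753

0.2753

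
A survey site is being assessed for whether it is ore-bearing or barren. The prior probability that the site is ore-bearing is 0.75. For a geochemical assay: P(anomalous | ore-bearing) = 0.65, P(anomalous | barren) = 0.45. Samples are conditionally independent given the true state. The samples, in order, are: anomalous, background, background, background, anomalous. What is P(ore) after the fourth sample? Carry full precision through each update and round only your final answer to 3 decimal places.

Each posterior becomes the prior for the next update.
After 'anomalous': P(ore) = 0.65·0.7500 / (0.65·0.7500 + 0.45·0.2500) ≈ 0.8125
After 'background': P(ore) = 0.35·0.8125 / (0.35·0.8125 + 0.55·0.1875) ≈ 0.7339
After 'background': P(ore) = 0.35·0.7339 / (0.35·0.7339 + 0.55·0.2661) ≈ 0.6370
After 'background': P(ore) = 0.35·0.6370 / (0.35·0.6370 + 0.55·0.3630) ≈ 0.5276

0.528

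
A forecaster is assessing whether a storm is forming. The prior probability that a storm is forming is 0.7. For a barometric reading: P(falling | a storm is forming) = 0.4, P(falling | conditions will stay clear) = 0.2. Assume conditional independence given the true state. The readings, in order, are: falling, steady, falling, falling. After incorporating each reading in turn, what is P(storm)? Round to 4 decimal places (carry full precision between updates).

0.9333

After 'falling': P(storm) = 0.4·0.7000 / (0.4·0.7000 + 0.2·0.3000) ≈ 0.8235
After 'steady': P(storm) = 0.6·0.8235 / (0.6·0.8235 + 0.8·0.1765) ≈ 0.7778
After 'falling': P(storm) = 0.4·0.7778 / (0.4·0.7778 + 0.2·0.2222) ≈ 0.8750
After 'falling': P(storm) = 0.4·0.8750 / (0.4·0.8750 + 0.2·0.1250) ≈ 0.9333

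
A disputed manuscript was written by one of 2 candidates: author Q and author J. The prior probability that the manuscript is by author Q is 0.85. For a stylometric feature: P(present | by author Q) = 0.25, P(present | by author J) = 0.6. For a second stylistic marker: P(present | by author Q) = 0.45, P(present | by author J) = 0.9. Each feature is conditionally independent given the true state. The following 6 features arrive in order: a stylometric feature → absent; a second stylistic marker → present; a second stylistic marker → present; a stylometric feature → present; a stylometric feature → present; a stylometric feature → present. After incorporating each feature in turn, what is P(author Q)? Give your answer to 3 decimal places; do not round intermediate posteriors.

0.161

After a stylometric feature='absent': P(author Q) = 0.75·0.8500 / (0.75·0.8500 + 0.4·0.1500) ≈ 0.9140
After a second stylistic marker='present': P(author Q) = 0.45·0.9140 / (0.45·0.9140 + 0.9·0.0860) ≈ 0.8416
After a second stylistic marker='present': P(author Q) = 0.45·0.8416 / (0.45·0.8416 + 0.9·0.1584) ≈ 0.7265
After a stylometric feature='present': P(author Q) = 0.25·0.7265 / (0.25·0.7265 + 0.6·0.2735) ≈ 0.5253
After a stylometric feature='present': P(author Q) = 0.25·0.5253 / (0.25·0.5253 + 0.6·0.4747) ≈ 0.3156
After a stylometric feature='present': P(author Q) = 0.25·0.3156 / (0.25·0.3156 + 0.6·0.6844) ≈ 0.1612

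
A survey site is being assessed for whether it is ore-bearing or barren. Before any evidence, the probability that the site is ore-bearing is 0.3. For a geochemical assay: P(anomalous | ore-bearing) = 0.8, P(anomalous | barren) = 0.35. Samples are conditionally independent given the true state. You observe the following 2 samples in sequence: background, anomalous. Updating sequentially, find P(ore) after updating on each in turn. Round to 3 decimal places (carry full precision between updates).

0.232

Each posterior becomes the prior for the next update.
After 'background': P(ore) = 0.2·0.3000 / (0.2·0.3000 + 0.65·0.7000) ≈ 0.1165
After 'anomalous': P(ore) = 0.8·0.1165 / (0.8·0.1165 + 0.35·0.8835) ≈ 0.2316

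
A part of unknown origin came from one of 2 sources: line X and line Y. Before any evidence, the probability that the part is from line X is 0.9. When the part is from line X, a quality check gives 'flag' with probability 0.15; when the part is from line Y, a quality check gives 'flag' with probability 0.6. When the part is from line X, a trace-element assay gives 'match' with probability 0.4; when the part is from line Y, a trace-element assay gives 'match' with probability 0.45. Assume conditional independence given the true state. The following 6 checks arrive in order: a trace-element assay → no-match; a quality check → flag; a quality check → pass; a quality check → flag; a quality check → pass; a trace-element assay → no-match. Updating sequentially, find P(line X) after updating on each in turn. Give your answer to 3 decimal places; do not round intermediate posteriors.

0.751

Each posterior becomes the prior for the next update.
After a trace-element assay='no-match': P(line X) = 0.6·0.9000 / (0.6·0.9000 + 0.55·0.1000) ≈ 0.9076
After a quality check='flag': P(line X) = 0.15·0.9076 / (0.15·0.9076 + 0.6·0.0924) ≈ 0.7105
After a quality check='pass': P(line X) = 0.85·0.7105 / (0.85·0.7105 + 0.4·0.2895) ≈ 0.8391
After a quality check='flag': P(line X) = 0.15·0.8391 / (0.15·0.8391 + 0.6·0.1609) ≈ 0.5660
After a quality check='pass': P(line X) = 0.85·0.5660 / (0.85·0.5660 + 0.4·0.4340) ≈ 0.7348
After a trace-element assay='no-match': P(line X) = 0.6·0.7348 / (0.6·0.7348 + 0.55·0.2652) ≈ 0.7514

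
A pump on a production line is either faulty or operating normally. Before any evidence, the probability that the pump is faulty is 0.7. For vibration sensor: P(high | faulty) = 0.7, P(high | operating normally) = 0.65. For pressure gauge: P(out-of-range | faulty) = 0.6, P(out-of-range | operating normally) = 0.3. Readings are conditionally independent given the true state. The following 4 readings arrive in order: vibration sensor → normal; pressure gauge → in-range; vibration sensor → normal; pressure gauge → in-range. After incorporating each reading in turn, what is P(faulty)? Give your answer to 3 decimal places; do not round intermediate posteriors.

After vibration sensor='normal': P(faulty) = 0.3·0.7000 / (0.3·0.7000 + 0.35·0.3000) ≈ 0.6667
After pressure gauge='in-range': P(faulty) = 0.4·0.6667 / (0.4·0.6667 + 0.7·0.3333) ≈ 0.5333
After vibration sensor='normal': P(faulty) = 0.3·0.5333 / (0.3·0.5333 + 0.35·0.4667) ≈ 0.4948
After pressure gauge='in-range': P(faulty) = 0.4·0.4948 / (0.4·0.4948 + 0.7·0.5052) ≈ 0.3589

0.359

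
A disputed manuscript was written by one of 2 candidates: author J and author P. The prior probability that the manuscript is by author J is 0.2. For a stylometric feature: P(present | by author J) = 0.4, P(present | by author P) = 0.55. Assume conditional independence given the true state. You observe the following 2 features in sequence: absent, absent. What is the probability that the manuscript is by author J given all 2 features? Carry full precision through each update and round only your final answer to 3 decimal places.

0.308

After 'absent': P(author J) = 0.6·0.2000 / (0.6·0.2000 + 0.45·0.8000) ≈ 0.2500
After 'absent': P(author J) = 0.6·0.2500 / (0.6·0.2500 + 0.45·0.7500) ≈ 0.3077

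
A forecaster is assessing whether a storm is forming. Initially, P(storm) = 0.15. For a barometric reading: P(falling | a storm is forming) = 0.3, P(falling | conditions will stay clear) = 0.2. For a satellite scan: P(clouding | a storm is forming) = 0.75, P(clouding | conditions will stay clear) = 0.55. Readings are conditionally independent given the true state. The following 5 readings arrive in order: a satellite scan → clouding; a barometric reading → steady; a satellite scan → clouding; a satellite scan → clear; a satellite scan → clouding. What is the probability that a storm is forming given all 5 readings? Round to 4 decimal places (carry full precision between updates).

0.1787

Apply Bayes' rule sequentially, carrying P(storm) forward.
After a satellite scan='clouding': P(storm) = 0.75·0.1500 / (0.75·0.1500 + 0.55·0.8500) ≈ 0.1940
After a barometric reading='steady': P(storm) = 0.7·0.1940 / (0.7·0.1940 + 0.8·0.8060) ≈ 0.1739
After a satellite scan='clouding': P(storm) = 0.75·0.1739 / (0.75·0.1739 + 0.55·0.8261) ≈ 0.2231
After a satellite scan='clear': P(storm) = 0.25·0.2231 / (0.25·0.2231 + 0.45·0.7769) ≈ 0.1376
After a satellite scan='clouding': P(storm) = 0.75·0.1376 / (0.75·0.1376 + 0.55·0.8624) ≈ 0.1787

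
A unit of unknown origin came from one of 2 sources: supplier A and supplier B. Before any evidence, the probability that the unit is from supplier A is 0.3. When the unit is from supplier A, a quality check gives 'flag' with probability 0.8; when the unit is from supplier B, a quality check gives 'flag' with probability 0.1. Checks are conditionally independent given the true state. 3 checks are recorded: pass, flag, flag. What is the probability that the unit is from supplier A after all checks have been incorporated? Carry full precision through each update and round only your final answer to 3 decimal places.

0.859

Apply Bayes' rule sequentially, carrying P(supplier A) forward.
After 'pass': P(supplier A) = 0.2·0.3000 / (0.2·0.3000 + 0.9·0.7000) ≈ 0.0870
After 'flag': P(supplier A) = 0.8·0.0870 / (0.8·0.0870 + 0.1·0.9130) ≈ 0.4324
After 'flag': P(supplier A) = 0.8·0.4324 / (0.8·0.4324 + 0.1·0.5676) ≈ 0.8591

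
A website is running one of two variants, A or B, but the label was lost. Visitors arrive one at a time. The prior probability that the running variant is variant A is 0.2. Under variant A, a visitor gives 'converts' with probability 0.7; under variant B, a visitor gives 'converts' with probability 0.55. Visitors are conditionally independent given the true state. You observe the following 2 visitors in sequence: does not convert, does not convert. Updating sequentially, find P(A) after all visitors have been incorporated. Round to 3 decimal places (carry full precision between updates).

0.100

After 'does not convert': P(A) = 0.3·0.2000 / (0.3·0.2000 + 0.45·0.8000) ≈ 0.1429
After 'does not convert': P(A) = 0.3·0.1429 / (0.3·0.1429 + 0.45·0.8571) ≈ 0.1000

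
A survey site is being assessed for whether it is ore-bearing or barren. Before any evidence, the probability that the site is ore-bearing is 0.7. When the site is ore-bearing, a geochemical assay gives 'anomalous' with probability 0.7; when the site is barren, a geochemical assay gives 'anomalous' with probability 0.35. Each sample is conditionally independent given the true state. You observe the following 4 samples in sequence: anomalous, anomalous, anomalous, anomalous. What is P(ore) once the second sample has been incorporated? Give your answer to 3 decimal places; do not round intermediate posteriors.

After 'anomalous': P(ore) = 0.7·0.7000 / (0.7·0.7000 + 0.35·0.3000) ≈ 0.8235
After 'anomalous': P(ore) = 0.7·0.8235 / (0.7·0.8235 + 0.35·0.1765) ≈ 0.9032

0.903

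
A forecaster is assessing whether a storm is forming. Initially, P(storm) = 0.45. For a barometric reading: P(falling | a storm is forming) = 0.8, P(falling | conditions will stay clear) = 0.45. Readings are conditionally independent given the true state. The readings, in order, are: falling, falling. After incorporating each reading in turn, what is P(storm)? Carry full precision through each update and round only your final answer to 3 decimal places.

After 'falling': P(storm) = 0.8·0.4500 / (0.8·0.4500 + 0.45·0.5500) ≈ 0.5926
After 'falling': P(storm) = 0.8·0.5926 / (0.8·0.5926 + 0.45·0.4074) ≈ 0.7211

0.721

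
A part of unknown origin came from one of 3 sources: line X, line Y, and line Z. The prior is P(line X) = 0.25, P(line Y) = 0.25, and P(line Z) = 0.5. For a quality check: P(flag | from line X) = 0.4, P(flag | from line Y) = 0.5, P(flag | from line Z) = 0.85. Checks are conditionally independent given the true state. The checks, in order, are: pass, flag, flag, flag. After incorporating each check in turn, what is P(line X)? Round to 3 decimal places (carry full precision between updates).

0.135

After 'pass': normaliser = 0.6·0.2500 + 0.5·0.2500 + 0.15·0.5000; P(line X) ≈ 0.4286, P(line Y) ≈ 0.3571, P(line Z) ≈ 0.2143
After 'flag': normaliser = 0.4·0.4286 + 0.5·0.3571 + 0.85·0.2143; P(line X) ≈ 0.3221, P(line Y) ≈ 0.3356, P(line Z) ≈ 0.3423
After 'flag': normaliser = 0.4·0.3221 + 0.5·0.3356 + 0.85·0.3423; P(line X) ≈ 0.2193, P(line Y) ≈ 0.2856, P(line Z) ≈ 0.4951
After 'flag': normaliser = 0.4·0.2193 + 0.5·0.2856 + 0.85·0.4951; P(line X) ≈ 0.1347, P(line Y) ≈ 0.2192, P(line Z) ≈ 0.6461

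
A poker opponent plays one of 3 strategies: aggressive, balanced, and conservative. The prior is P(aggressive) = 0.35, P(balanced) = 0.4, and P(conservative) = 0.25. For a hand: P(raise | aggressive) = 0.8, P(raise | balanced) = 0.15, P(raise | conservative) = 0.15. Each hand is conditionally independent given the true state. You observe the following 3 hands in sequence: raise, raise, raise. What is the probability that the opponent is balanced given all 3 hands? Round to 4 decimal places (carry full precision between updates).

After 'raise': normaliser = 0.8·0.3500 + 0.15·0.4000 + 0.15·0.2500; P(aggressive) ≈ 0.7417, P(balanced) ≈ 0.1589, P(conservative) ≈ 0.0993
After 'raise': normaliser = 0.8·0.7417 + 0.15·0.1589 + 0.15·0.0993; P(aggressive) ≈ 0.9387, P(balanced) ≈ 0.0377, P(conservative) ≈ 0.0236
After 'raise': normaliser = 0.8·0.9387 + 0.15·0.0377 + 0.15·0.0236; P(aggressive) ≈ 0.9879, P(balanced) ≈ 0.0074, P(conservative) ≈ 0.0047

0.0074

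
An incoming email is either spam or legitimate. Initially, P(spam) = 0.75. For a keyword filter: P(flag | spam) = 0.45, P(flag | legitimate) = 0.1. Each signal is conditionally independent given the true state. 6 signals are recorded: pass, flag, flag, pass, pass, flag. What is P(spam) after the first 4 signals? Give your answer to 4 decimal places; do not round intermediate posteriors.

After 'pass': P(spam) = 0.55·0.7500 / (0.55·0.7500 + 0.9·0.2500) ≈ 0.6471
After 'flag': P(spam) = 0.45·0.6471 / (0.45·0.6471 + 0.1·0.3529) ≈ 0.8919
After 'flag': P(spam) = 0.45·0.8919 / (0.45·0.8919 + 0.1·0.1081) ≈ 0.9738
After 'pass': P(spam) = 0.55·0.9738 / (0.55·0.9738 + 0.9·0.0262) ≈ 0.9578

0.9578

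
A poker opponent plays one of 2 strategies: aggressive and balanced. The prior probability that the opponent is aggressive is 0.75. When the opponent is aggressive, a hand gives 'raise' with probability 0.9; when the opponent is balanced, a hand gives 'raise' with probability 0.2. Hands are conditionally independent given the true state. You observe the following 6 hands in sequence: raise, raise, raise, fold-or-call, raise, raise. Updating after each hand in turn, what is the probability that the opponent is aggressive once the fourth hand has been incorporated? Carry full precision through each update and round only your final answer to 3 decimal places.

0.972

After 'raise': P(aggressive) = 0.9·0.7500 / (0.9·0.7500 + 0.2·0.2500) ≈ 0.9310
After 'raise': P(aggressive) = 0.9·0.9310 / (0.9·0.9310 + 0.2·0.0690) ≈ 0.9838
After 'raise': P(aggressive) = 0.9·0.9838 / (0.9·0.9838 + 0.2·0.0162) ≈ 0.9964
After 'fold-or-call': P(aggressive) = 0.1·0.9964 / (0.1·0.9964 + 0.8·0.0036) ≈ 0.9716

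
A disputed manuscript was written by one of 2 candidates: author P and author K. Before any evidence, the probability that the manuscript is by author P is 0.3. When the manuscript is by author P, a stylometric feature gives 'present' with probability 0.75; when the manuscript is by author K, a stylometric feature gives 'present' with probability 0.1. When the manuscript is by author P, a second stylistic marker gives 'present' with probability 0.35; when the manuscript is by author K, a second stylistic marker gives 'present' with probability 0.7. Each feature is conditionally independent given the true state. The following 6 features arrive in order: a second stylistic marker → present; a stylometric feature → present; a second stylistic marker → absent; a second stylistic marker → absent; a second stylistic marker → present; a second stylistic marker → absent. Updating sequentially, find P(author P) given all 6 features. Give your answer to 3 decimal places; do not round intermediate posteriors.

After a second stylistic marker='present': P(author P) = 0.35·0.3000 / (0.35·0.3000 + 0.7·0.7000) ≈ 0.1765
After a stylometric feature='present': P(author P) = 0.75·0.1765 / (0.75·0.1765 + 0.1·0.8235) ≈ 0.6164
After a second stylistic marker='absent': P(author P) = 0.65·0.6164 / (0.65·0.6164 + 0.3·0.3836) ≈ 0.7769
After a second stylistic marker='absent': P(author P) = 0.65·0.7769 / (0.65·0.7769 + 0.3·0.2231) ≈ 0.8830
After a second stylistic marker='present': P(author P) = 0.35·0.8830 / (0.35·0.8830 + 0.7·0.1170) ≈ 0.7905
After a second stylistic marker='absent': P(author P) = 0.65·0.7905 / (0.65·0.7905 + 0.3·0.2095) ≈ 0.8910

0.891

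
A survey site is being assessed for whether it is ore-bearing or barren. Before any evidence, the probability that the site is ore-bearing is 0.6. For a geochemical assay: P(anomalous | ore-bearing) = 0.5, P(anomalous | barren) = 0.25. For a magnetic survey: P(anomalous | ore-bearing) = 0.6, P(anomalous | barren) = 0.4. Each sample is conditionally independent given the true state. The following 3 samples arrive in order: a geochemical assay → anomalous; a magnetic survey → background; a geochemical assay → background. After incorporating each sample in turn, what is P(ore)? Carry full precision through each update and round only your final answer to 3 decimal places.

After a geochemical assay='anomalous': P(ore) = 0.5·0.6000 / (0.5·0.6000 + 0.25·0.4000) ≈ 0.7500
After a magnetic survey='background': P(ore) = 0.4·0.7500 / (0.4·0.7500 + 0.6·0.2500) ≈ 0.6667
After a geochemical assay='background': P(ore) = 0.5·0.6667 / (0.5·0.6667 + 0.75·0.3333) ≈ 0.5714

0.571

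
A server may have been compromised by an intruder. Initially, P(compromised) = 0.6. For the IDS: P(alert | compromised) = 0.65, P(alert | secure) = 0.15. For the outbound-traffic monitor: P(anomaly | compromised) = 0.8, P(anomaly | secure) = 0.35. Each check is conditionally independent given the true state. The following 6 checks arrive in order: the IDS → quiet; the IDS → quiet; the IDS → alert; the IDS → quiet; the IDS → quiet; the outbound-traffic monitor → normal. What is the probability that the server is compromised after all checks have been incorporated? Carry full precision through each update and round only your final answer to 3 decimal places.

0.054

Apply Bayes' rule sequentially, carrying P(compromised) forward.
After the IDS='quiet': P(compromised) = 0.35·0.6000 / (0.35·0.6000 + 0.85·0.4000) ≈ 0.3818
After the IDS='quiet': P(compromised) = 0.35·0.3818 / (0.35·0.3818 + 0.85·0.6182) ≈ 0.2028
After the IDS='alert': P(compromised) = 0.65·0.2028 / (0.65·0.2028 + 0.15·0.7972) ≈ 0.5243
After the IDS='quiet': P(compromised) = 0.35·0.5243 / (0.35·0.5243 + 0.85·0.4757) ≈ 0.3121
After the IDS='quiet': P(compromised) = 0.35·0.3121 / (0.35·0.3121 + 0.85·0.6879) ≈ 0.1574
After the outbound-traffic monitor='normal': P(compromised) = 0.2·0.1574 / (0.2·0.1574 + 0.65·0.8426) ≈ 0.0544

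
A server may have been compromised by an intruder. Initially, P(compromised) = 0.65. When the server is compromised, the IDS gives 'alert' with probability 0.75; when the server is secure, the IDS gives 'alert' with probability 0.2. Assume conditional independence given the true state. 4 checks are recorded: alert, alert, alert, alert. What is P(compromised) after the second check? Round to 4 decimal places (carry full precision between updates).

0.9631

After 'alert': P(compromised) = 0.75·0.6500 / (0.75·0.6500 + 0.2·0.3500) ≈ 0.8744
After 'alert': P(compromised) = 0.75·0.8744 / (0.75·0.8744 + 0.2·0.1256) ≈ 0.9631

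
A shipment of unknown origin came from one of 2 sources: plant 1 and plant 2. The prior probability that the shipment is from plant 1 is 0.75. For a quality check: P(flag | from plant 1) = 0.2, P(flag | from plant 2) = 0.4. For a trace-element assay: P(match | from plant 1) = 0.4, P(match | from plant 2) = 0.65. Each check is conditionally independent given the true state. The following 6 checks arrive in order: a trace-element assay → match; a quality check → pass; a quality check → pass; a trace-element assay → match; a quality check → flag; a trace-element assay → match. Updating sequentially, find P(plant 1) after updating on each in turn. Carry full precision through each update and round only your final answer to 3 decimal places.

Each posterior becomes the prior for the next update.
After a trace-element assay='match': P(plant 1) = 0.4·0.7500 / (0.4·0.7500 + 0.65·0.2500) ≈ 0.6486
After a quality check='pass': P(plant 1) = 0.8·0.6486 / (0.8·0.6486 + 0.6·0.3514) ≈ 0.7111
After a quality check='pass': P(plant 1) = 0.8·0.7111 / (0.8·0.7111 + 0.6·0.2889) ≈ 0.7665
After a trace-element assay='match': P(plant 1) = 0.4·0.7665 / (0.4·0.7665 + 0.65·0.2335) ≈ 0.6688
After a quality check='flag': P(plant 1) = 0.2·0.6688 / (0.2·0.6688 + 0.4·0.3312) ≈ 0.5025
After a trace-element assay='match': P(plant 1) = 0.4·0.5025 / (0.4·0.5025 + 0.65·0.4975) ≈ 0.3833

0.383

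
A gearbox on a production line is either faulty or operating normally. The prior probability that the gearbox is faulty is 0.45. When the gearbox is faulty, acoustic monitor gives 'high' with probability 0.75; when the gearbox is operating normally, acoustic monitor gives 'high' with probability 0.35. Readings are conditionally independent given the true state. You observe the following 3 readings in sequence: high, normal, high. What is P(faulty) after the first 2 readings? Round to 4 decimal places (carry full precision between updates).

0.4027

After 'high': P(faulty) = 0.75·0.4500 / (0.75·0.4500 + 0.35·0.5500) ≈ 0.6368
After 'normal': P(faulty) = 0.25·0.6368 / (0.25·0.6368 + 0.65·0.3632) ≈ 0.4027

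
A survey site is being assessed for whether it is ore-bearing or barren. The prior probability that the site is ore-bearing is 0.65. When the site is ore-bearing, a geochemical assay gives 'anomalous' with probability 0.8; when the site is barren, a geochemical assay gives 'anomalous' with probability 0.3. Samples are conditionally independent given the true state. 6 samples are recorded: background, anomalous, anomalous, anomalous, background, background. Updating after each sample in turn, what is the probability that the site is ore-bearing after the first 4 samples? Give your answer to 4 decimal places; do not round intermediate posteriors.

Apply Bayes' rule sequentially, carrying P(ore) forward.
After 'background': P(ore) = 0.2·0.6500 / (0.2·0.6500 + 0.7·0.3500) ≈ 0.3467
After 'anomalous': P(ore) = 0.8·0.3467 / (0.8·0.3467 + 0.3·0.6533) ≈ 0.5859
After 'anomalous': P(ore) = 0.8·0.5859 / (0.8·0.5859 + 0.3·0.4141) ≈ 0.7905
After 'anomalous': P(ore) = 0.8·0.7905 / (0.8·0.7905 + 0.3·0.2095) ≈ 0.9096

0.9096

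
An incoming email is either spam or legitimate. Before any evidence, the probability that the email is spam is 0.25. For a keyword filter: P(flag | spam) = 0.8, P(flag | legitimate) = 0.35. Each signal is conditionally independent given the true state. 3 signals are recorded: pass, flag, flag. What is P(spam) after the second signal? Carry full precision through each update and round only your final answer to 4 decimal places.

0.1899

After 'pass': P(spam) = 0.2·0.2500 / (0.2·0.2500 + 0.65·0.7500) ≈ 0.0930
After 'flag': P(spam) = 0.8·0.0930 / (0.8·0.0930 + 0.35·0.9070) ≈ 0.1899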